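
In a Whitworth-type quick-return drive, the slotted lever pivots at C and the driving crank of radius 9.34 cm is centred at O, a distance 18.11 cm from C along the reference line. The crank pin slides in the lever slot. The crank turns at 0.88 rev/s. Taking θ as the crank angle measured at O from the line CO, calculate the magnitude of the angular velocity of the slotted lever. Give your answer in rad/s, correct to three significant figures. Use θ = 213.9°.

ω = 5.529 rad/s (from 0.88 rev/s).
Crank pin A relative to C: A = (d + r cosθ, r sinθ); lever angle φ = atan2(r sinθ, d + r cosθ).
Differentiating tanφ: φ̇ = rω(d cosθ + r)/(d² + r² + 2dr cosθ).
d² + r² + 2dr cosθ = |CA|² = 0.0134419 m²;  d cosθ + r = -0.056915 m.
|ω_lever| = |0.0934·5.529·-0.056915| / 0.0134419 = 2.1866 rad/s.

2.19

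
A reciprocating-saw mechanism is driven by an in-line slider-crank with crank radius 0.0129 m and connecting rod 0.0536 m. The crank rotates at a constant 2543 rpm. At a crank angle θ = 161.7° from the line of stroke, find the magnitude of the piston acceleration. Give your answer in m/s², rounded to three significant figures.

690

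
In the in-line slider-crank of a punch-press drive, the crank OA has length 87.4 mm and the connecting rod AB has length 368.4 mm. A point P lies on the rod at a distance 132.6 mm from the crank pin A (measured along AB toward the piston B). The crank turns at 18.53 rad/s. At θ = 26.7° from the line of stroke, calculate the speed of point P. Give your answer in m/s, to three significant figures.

1.21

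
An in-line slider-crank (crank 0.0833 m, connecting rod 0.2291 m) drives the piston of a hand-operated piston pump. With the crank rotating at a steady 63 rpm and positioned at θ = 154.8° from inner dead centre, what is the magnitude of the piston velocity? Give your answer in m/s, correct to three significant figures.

0.156

ω = 2π·63/60 = 6.597 rad/s
For an in-line slider-crank, x = r cosθ + √(L² − r² sin²θ), so v = −rω sinθ·[1 + r cosθ/√(L² − r² sin²θ)].
With r = 0.0833 m, L = 0.2291 m, θ = 154.8°: √(L² − r² sin²θ) = 0.22634 m.
v = −0.0833·6.597·0.42578·[1 + 0.0833·-0.90483/0.22634] = -0.15607 m/s.
|v| = 0.15607 m/s.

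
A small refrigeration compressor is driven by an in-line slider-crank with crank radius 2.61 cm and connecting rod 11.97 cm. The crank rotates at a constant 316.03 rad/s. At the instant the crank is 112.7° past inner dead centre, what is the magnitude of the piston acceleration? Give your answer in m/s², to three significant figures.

1410

ω = 316 rad/s
x(θ) = r cosθ + √(L² − r² sin²θ); with ω constant, a = ω²·d²x/dθ².
d²x/dθ² = −r cosθ − r²(cos2θ)/√u − r⁴ sin²2θ/(4u^{3/2}),  u = L² − r² sin²θ = 0.0137483 m².
Substituting r = 0.0261 m, L = 0.1197 m, θ = 112.7°: d²x/dθ² = +0.014115 m.
a = ω²·d²x/dθ² = (316)²·(+0.014115) = +1409.7 m/s²;  |a| = 1409.7 m/s².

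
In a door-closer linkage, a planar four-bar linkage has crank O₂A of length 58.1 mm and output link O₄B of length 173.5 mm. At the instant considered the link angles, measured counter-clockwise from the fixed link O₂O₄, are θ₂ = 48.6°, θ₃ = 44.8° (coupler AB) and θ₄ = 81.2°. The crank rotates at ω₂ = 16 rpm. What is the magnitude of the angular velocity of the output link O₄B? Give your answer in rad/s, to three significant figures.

ω₂ = 1.676 rad/s (from 16 rpm).
Differentiating the loop-closure r₂e^{iθ₂}+r₃e^{iθ₃}=r₁+r₄e^{iθ₄} gives r₂ω₂e^{iθ₂}+r₃ω₃e^{iθ₃}=r₄ω₄e^{iθ₄}.
Eliminating the other unknown: ω₄ = r₂ω₂ sin(θ₂−θ₃) / [r₄ sin(θ₄−θ₃)].
Numerator sine = +0.06627; denominator sine = +0.59342.
Result = 0.0581·1.676·(+0.06627) / (0.1735·(+0.59342)) = +0.062662 rad/s; magnitude 0.062662 rad/s.

0.0627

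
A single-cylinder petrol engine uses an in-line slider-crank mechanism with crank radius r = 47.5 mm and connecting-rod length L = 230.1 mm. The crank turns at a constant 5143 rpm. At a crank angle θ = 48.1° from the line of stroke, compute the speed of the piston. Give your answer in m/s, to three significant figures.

ω = 2π·5143/60 = 538.6 rad/s
For an in-line slider-crank, x = r cosθ + √(L² − r² sin²θ), so v = −rω sinθ·[1 + r cosθ/√(L² − r² sin²θ)].
With r = 0.0475 m, L = 0.2301 m, θ = 48.1°: √(L² − r² sin²θ) = 0.22737 m.
v = −0.0475·538.6·0.74431·[1 + 0.0475·0.66783/0.22737] = -21.698 m/s.
|v| = 21.698 m/s.

21.7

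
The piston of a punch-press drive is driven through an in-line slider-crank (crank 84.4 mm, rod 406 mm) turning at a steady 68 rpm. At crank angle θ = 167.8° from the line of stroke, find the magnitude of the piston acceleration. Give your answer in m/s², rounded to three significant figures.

ω = 2π·68/60 = 7.121 rad/s
x(θ) = r cosθ + √(L² − r² sin²θ); with ω constant, a = ω²·d²x/dθ².
d²x/dθ² = −r cosθ − r²(cos2θ)/√u − r⁴ sin²2θ/(4u^{3/2}),  u = L² − r² sin²θ = 0.164518 m².
Substituting r = 0.0844 m, L = 0.406 m, θ = 167.8°: d²x/dθ² = +0.066468 m.
a = ω²·d²x/dθ² = (7.121)²·(+0.066468) = +3.3704 m/s²;  |a| = 3.3704 m/s².

3.37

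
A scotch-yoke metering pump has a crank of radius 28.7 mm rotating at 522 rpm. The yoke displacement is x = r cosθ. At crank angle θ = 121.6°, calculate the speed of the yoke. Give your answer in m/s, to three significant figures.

1.34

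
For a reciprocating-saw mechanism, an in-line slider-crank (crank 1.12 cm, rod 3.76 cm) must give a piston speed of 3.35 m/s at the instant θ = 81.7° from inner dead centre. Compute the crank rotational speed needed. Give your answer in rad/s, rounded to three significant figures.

For an in-line slider-crank, |v_piston| = rω|sinθ|·[1 + r cosθ/√(L² − r² sin²θ)].
With r = 0.0112 m, L = 0.0376 m, θ = 81.7°: the bracketed kinematic factor |dx/dθ| = 0.011581 m.
ω = v/|dx/dθ| = 3.35/0.011581 = 289.26 rad/s.

289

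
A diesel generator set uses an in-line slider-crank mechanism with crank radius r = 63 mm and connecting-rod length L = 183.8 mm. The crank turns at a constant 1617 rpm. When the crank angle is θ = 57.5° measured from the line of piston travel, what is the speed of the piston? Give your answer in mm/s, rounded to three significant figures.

10700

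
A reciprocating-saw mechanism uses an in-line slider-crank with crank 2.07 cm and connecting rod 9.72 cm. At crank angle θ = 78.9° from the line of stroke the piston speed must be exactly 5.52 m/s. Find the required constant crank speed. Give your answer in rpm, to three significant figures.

2490

For an in-line slider-crank, |v_piston| = rω|sinθ|·[1 + r cosθ/√(L² − r² sin²θ)].
With r = 0.0207 m, L = 0.0972 m, θ = 78.9°: the bracketed kinematic factor |dx/dθ| = 0.021164 m.
ω = v/|dx/dθ| = 5.52/0.021164 = 260.82 rad/s.
N = 60ω/(2π) = 2490.6 rpm.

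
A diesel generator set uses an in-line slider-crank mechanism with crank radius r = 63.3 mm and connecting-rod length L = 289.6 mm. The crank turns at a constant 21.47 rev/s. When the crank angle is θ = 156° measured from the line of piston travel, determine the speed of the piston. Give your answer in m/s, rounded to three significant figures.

ω = 2π·21.5 = 134.9 rad/s
For an in-line slider-crank, x = r cosθ + √(L² − r² sin²θ), so v = −rω sinθ·[1 + r cosθ/√(L² − r² sin²θ)].
With r = 0.0633 m, L = 0.2896 m, θ = 156°: √(L² − r² sin²θ) = 0.28845 m.
v = −0.0633·134.9·0.40674·[1 + 0.0633·-0.91355/0.28845] = -2.7769 m/s.
|v| = 2.7769 m/s.

2.78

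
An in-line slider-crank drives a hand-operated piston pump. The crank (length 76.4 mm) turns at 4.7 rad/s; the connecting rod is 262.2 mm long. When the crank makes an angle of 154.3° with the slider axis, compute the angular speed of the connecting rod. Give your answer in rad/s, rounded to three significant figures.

ω = 4.7 rad/s
The rod makes angle φ with the slider axis where L sinφ = r sinθ; differentiating, L cosφ·φ̇ = r ω cosθ.
L cosφ = √(L² − r² sin²θ) = 0.2601 m.
|ω_rod| = r ω |cosθ| / √(L² − r² sin²θ) = 0.0764·4.7·0.90108/0.2601 = 1.244 rad/s.

1.24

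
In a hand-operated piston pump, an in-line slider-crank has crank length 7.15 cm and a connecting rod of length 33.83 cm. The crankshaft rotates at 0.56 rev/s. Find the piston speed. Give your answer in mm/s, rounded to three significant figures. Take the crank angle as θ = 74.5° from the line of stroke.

256

ω = 2π·0.56 = 3.519 rad/s
For an in-line slider-crank, x = r cosθ + √(L² − r² sin²θ), so v = −rω sinθ·[1 + r cosθ/√(L² − r² sin²θ)].
With r = 0.0715 m, L = 0.3383 m, θ = 74.5°: √(L² − r² sin²θ) = 0.33121 m.
v = −0.0715·3.519·0.96363·[1 + 0.0715·0.26724/0.33121] = -0.25641 m/s.
|v| = 0.25641 m/s = 256.41 mm/s.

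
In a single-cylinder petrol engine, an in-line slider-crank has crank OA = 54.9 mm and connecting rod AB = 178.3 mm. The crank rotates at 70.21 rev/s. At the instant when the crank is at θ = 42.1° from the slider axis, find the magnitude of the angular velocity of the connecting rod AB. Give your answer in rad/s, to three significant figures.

ω = 441.1 rad/s (converted from 70.21 rev/s).
The rod makes angle φ with the slider axis where L sinφ = r sinθ; differentiating, L cosφ·φ̇ = r ω cosθ.
L cosφ = √(L² − r² sin²θ) = 0.17446 m.
|ω_rod| = r ω |cosθ| / √(L² − r² sin²θ) = 0.0549·441.1·0.74198/0.17446 = 103 rad/s.

103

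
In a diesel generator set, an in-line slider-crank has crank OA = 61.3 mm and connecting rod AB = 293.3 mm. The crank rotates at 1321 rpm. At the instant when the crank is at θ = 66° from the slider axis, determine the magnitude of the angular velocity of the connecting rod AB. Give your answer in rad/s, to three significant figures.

12.0

ω = 138.3 rad/s (converted from 1321 rpm).
The rod makes angle φ with the slider axis where L sinφ = r sinθ; differentiating, L cosφ·φ̇ = r ω cosθ.
L cosφ = √(L² − r² sin²θ) = 0.2879 m.
|ω_rod| = r ω |cosθ| / √(L² − r² sin²θ) = 0.0613·138.3·0.40674/0.2879 = 11.98 rad/s.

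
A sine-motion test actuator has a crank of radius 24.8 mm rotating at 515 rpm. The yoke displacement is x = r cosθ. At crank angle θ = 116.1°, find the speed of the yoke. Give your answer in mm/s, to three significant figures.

1200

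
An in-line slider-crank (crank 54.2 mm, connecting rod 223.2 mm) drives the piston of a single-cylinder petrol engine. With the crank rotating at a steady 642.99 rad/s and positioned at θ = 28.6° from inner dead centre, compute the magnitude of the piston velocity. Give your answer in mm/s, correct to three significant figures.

20300

ω = 643 rad/s
For an in-line slider-crank, x = r cosθ + √(L² − r² sin²θ), so v = −rω sinθ·[1 + r cosθ/√(L² − r² sin²θ)].
With r = 0.0542 m, L = 0.2232 m, θ = 28.6°: √(L² − r² sin²θ) = 0.22169 m.
v = −0.0542·643·0.47869·[1 + 0.0542·0.87798/0.22169] = -20.263 m/s.
|v| = 20.263 m/s = 20263 mm/s.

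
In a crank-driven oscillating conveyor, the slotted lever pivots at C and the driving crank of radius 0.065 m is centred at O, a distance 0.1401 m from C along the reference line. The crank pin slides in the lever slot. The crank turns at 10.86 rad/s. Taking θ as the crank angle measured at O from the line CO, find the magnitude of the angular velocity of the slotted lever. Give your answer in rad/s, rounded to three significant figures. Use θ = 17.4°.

3.40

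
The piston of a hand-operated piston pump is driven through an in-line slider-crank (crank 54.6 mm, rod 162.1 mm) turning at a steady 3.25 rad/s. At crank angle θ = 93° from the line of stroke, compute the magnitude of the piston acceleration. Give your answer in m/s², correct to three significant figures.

0.235

ω = 3.25 rad/s
x(θ) = r cosθ + √(L² − r² sin²θ); with ω constant, a = ω²·d²x/dθ².
d²x/dθ² = −r cosθ − r²(cos2θ)/√u − r⁴ sin²2θ/(4u^{3/2}),  u = L² − r² sin²θ = 0.0233034 m².
Substituting r = 0.0546 m, L = 0.1621 m, θ = 93°: d²x/dθ² = +0.022273 m.
a = ω²·d²x/dθ² = (3.25)²·(+0.022273) = +0.23525 m/s²;  |a| = 0.23525 m/s².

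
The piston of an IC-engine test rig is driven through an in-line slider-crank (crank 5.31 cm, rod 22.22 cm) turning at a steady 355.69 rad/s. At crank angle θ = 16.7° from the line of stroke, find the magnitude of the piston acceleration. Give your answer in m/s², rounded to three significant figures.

7790

ω = 355.7 rad/s
x(θ) = r cosθ + √(L² − r² sin²θ); with ω constant, a = ω²·d²x/dθ².
d²x/dθ² = −r cosθ − r²(cos2θ)/√u − r⁴ sin²2θ/(4u^{3/2}),  u = L² − r² sin²θ = 0.04914 m².
Substituting r = 0.0531 m, L = 0.2222 m, θ = 16.7°: d²x/dθ² = -0.061535 m.
a = ω²·d²x/dθ² = (355.7)²·(-0.061535) = -7785.1 m/s²;  |a| = 7785.1 m/s².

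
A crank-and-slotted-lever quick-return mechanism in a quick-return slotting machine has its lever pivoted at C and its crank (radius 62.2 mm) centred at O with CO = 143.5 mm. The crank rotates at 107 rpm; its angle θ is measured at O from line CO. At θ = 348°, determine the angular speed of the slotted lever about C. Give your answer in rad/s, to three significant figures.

3.37

ω = 11.21 rad/s (from 107 rpm).
Crank pin A relative to C: A = (d + r cosθ, r sinθ); lever angle φ = atan2(r sinθ, d + r cosθ).
Differentiating tanφ: φ̇ = rω(d cosθ + r)/(d² + r² + 2dr cosθ).
d² + r² + 2dr cosθ = |CA|² = 0.0419224 m²;  d cosθ + r = +0.20256 m.
|ω_lever| = |0.0622·11.21·+0.20256| / 0.0419224 = 3.3676 rad/s.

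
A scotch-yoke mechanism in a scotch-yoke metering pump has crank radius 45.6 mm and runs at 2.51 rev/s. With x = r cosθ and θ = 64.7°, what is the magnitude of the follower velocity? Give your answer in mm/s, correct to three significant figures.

ω = 15.77 rad/s (from 2.51 rev/s).
x = r cosθ ⇒ ẋ = −rω sinθ.
|v| = rω|sinθ| = 0.0456·15.77·|sin 64.7°| = 0.65017 m/s = 650.17 mm/s.

650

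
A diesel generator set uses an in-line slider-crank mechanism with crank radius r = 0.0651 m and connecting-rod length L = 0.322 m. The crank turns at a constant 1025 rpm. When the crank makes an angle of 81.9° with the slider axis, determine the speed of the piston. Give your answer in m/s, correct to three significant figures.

7.12

ω = 2π·1025/60 = 107.3 rad/s
For an in-line slider-crank, x = r cosθ + √(L² − r² sin²θ), so v = −rω sinθ·[1 + r cosθ/√(L² − r² sin²θ)].
With r = 0.0651 m, L = 0.322 m, θ = 81.9°: √(L² − r² sin²θ) = 0.31548 m.
v = −0.0651·107.3·0.99002·[1 + 0.0651·0.14090/0.31548] = -7.1191 m/s.
|v| = 7.1191 m/s.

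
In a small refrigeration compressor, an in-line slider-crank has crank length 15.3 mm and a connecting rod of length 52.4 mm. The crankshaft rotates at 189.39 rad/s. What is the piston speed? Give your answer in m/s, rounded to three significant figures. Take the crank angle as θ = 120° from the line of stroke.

2.13

ω = 189.4 rad/s
For an in-line slider-crank, x = r cosθ + √(L² − r² sin²θ), so v = −rω sinθ·[1 + r cosθ/√(L² − r² sin²θ)].
With r = 0.0153 m, L = 0.0524 m, θ = 120°: √(L² − r² sin²θ) = 0.050697 m.
v = −0.0153·189.4·0.86603·[1 + 0.0153·-0.50000/0.050697] = -2.1308 m/s.
|v| = 2.1308 m/s.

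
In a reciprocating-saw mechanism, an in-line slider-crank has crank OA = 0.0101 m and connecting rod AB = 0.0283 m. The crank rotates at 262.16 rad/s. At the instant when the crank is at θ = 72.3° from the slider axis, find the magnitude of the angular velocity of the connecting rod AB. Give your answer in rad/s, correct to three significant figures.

30.2

ω = 262.2 rad/s
The rod makes angle φ with the slider axis where L sinφ = r sinθ; differentiating, L cosφ·φ̇ = r ω cosθ.
L cosφ = √(L² − r² sin²θ) = 0.026614 m.
|ω_rod| = r ω |cosθ| / √(L² − r² sin²θ) = 0.0101·262.2·0.30403/0.026614 = 30.248 rad/s.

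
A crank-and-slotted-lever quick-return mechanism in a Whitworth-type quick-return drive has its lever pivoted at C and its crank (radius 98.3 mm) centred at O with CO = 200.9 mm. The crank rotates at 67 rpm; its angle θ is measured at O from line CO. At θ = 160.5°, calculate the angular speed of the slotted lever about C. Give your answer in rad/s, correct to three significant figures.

ω = 7.016 rad/s (from 67 rpm).
Crank pin A relative to C: A = (d + r cosθ, r sinθ); lever angle φ = atan2(r sinθ, d + r cosθ).
Differentiating tanφ: φ̇ = rω(d cosθ + r)/(d² + r² + 2dr cosθ).
d² + r² + 2dr cosθ = |CA|² = 0.0127922 m²;  d cosθ + r = -0.091077 m.
|ω_lever| = |0.0983·7.016·-0.091077| / 0.0127922 = 4.9104 rad/s.

4.91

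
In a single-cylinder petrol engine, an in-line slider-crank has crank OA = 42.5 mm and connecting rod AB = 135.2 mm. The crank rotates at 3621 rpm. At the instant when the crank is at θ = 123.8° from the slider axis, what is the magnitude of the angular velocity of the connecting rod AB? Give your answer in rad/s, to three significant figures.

68.7

ω = 379.2 rad/s (converted from 3621 rpm).
The rod makes angle φ with the slider axis where L sinφ = r sinθ; differentiating, L cosφ·φ̇ = r ω cosθ.
L cosφ = √(L² − r² sin²θ) = 0.13051 m.
|ω_rod| = r ω |cosθ| / √(L² − r² sin²θ) = 0.0425·379.2·0.55630/0.13051 = 68.694 rad/s.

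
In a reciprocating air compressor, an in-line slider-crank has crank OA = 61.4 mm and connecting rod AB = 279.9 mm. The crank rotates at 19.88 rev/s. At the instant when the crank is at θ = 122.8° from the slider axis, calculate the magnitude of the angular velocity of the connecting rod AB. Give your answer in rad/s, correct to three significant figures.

ω = 124.9 rad/s (converted from 19.88 rev/s).
The rod makes angle φ with the slider axis where L sinφ = r sinθ; differentiating, L cosφ·φ̇ = r ω cosθ.
L cosφ = √(L² − r² sin²θ) = 0.2751 m.
|ω_rod| = r ω |cosθ| / √(L² − r² sin²θ) = 0.0614·124.9·0.54171/0.2751 = 15.102 rad/s.

15.1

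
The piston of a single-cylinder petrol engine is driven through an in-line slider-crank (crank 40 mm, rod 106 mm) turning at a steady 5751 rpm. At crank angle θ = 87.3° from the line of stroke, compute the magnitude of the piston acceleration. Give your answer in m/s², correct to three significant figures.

5200

ω = 2π·5751/60 = 602.2 rad/s
x(θ) = r cosθ + √(L² − r² sin²θ); with ω constant, a = ω²·d²x/dθ².
d²x/dθ² = −r cosθ − r²(cos2θ)/√u − r⁴ sin²2θ/(4u^{3/2}),  u = L² − r² sin²θ = 0.00963955 m².
Substituting r = 0.04 m, L = 0.106 m, θ = 87.3°: d²x/dθ² = +0.014334 m.
a = ω²·d²x/dθ² = (602.2)²·(+0.014334) = +5198.8 m/s²;  |a| = 5198.8 m/s².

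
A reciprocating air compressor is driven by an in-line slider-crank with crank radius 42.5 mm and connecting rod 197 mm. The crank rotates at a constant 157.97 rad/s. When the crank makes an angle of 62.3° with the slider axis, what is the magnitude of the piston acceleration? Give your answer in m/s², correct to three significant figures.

363

ω = 158 rad/s
x(θ) = r cosθ + √(L² − r² sin²θ); with ω constant, a = ω²·d²x/dθ².
d²x/dθ² = −r cosθ − r²(cos2θ)/√u − r⁴ sin²2θ/(4u^{3/2}),  u = L² − r² sin²θ = 0.037393 m².
Substituting r = 0.0425 m, L = 0.197 m, θ = 62.3°: d²x/dθ² = -0.014528 m.
a = ω²·d²x/dθ² = (158)²·(-0.014528) = -362.54 m/s²;  |a| = 362.54 m/s².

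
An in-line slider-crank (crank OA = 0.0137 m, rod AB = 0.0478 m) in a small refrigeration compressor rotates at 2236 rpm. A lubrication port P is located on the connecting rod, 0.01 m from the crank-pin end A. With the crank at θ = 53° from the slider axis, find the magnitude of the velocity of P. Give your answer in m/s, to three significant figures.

3.06

ω = 234.2 rad/s.  Crank-pin speed |V_A| = rω = 3.2079 m/s, perpendicular to OA.
Rod angle: sinφ = −(r/L) sinθ ⇒ φ = -13.232°; ω_rod = −rω cosθ/√(L²−r²sin²θ) = -41.49 rad/s.
V_P = V_A + ω_rod × AP, with AP = 0.01 m along the rod.
Components: V_Px = −rω sinθ − a·ω_rod·sinφ = -2.6569 m/s;  V_Py = rω cosθ + a·ω_rod·cosφ = +1.5267 m/s.
|V_P| = √(V_Px² + V_Py²) = 3.0643 m/s.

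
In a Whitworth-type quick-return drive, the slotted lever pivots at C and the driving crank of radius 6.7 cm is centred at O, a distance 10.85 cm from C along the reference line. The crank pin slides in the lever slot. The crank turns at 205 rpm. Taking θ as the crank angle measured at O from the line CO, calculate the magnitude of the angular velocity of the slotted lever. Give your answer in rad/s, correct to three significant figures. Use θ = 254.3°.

ω = 21.47 rad/s (from 205 rpm).
Crank pin A relative to C: A = (d + r cosθ, r sinθ); lever angle φ = atan2(r sinθ, d + r cosθ).
Differentiating tanφ: φ̇ = rω(d cosθ + r)/(d² + r² + 2dr cosθ).
d² + r² + 2dr cosθ = |CA|² = 0.012327 m²;  d cosθ + r = +0.03764 m.
|ω_lever| = |0.067·21.47·+0.03764| / 0.012327 = 4.3919 rad/s.

4.39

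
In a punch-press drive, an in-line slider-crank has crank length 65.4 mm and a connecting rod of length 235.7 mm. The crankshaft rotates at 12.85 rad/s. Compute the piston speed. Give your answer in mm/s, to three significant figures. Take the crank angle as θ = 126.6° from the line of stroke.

ω = 12.85 rad/s
For an in-line slider-crank, x = r cosθ + √(L² − r² sin²θ), so v = −rω sinθ·[1 + r cosθ/√(L² − r² sin²θ)].
With r = 0.0654 m, L = 0.2357 m, θ = 126.6°: √(L² − r² sin²θ) = 0.22978 m.
v = −0.0654·12.85·0.80282·[1 + 0.0654·-0.59622/0.22978] = -0.56019 m/s.
|v| = 0.56019 m/s = 560.19 mm/s.

560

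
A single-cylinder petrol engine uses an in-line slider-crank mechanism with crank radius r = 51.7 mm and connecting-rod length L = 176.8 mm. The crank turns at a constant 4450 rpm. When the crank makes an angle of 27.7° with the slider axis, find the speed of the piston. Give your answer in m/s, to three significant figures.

ω = 2π·4450/60 = 466 rad/s
For an in-line slider-crank, x = r cosθ + √(L² − r² sin²θ), so v = −rω sinθ·[1 + r cosθ/√(L² − r² sin²θ)].
With r = 0.0517 m, L = 0.1768 m, θ = 27.7°: √(L² − r² sin²θ) = 0.17516 m.
v = −0.0517·466·0.46484·[1 + 0.0517·0.88539/0.17516] = -14.126 m/s.
|v| = 14.126 m/s.

14.1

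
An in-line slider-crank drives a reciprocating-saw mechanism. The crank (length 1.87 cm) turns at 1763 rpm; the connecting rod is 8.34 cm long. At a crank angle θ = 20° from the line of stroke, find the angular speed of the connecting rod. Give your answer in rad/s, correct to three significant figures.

ω = 184.6 rad/s (converted from 1763 rpm).
The rod makes angle φ with the slider axis where L sinφ = r sinθ; differentiating, L cosφ·φ̇ = r ω cosθ.
L cosφ = √(L² − r² sin²θ) = 0.083154 m.
|ω_rod| = r ω |cosθ| / √(L² − r² sin²θ) = 0.0187·184.6·0.93969/0.083154 = 39.014 rad/s.

39.0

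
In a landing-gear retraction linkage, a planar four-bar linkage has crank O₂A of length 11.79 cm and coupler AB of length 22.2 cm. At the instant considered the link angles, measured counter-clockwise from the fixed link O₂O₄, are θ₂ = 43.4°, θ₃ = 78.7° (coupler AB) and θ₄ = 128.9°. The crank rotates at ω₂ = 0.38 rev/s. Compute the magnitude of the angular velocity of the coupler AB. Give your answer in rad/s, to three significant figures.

1.65

ω₂ = 2.388 rad/s (from 0.38 rev/s).
Differentiating the loop-closure r₂e^{iθ₂}+r₃e^{iθ₃}=r₁+r₄e^{iθ₄} gives r₂ω₂e^{iθ₂}+r₃ω₃e^{iθ₃}=r₄ω₄e^{iθ₄}.
Eliminating the other unknown: ω₃ = r₂ω₂ sin(θ₄−θ₂) / [r₃ sin(θ₃−θ₄)].
Numerator sine = +0.99692; denominator sine = -0.76828.
Result = 0.1179·2.388·(+0.99692) / (0.222·(-0.76828)) = -1.6454 rad/s; magnitude 1.6454 rad/s.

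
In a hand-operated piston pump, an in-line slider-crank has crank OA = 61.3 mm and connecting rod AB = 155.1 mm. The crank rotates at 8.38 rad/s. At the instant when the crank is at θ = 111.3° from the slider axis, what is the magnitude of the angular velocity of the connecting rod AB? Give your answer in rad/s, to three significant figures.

1.29

ω = 8.38 rad/s
The rod makes angle φ with the slider axis where L sinφ = r sinθ; differentiating, L cosφ·φ̇ = r ω cosθ.
L cosφ = √(L² − r² sin²θ) = 0.1442 m.
|ω_rod| = r ω |cosθ| / √(L² − r² sin²θ) = 0.0613·8.38·0.36325/0.1442 = 1.294 rad/s.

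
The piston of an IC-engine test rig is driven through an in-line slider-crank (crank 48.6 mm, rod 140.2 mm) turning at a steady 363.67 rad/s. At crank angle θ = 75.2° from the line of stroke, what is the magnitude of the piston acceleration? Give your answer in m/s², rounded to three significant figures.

395

ω = 363.7 rad/s
x(θ) = r cosθ + √(L² − r² sin²θ); with ω constant, a = ω²·d²x/dθ².
d²x/dθ² = −r cosθ − r²(cos2θ)/√u − r⁴ sin²2θ/(4u^{3/2}),  u = L² − r² sin²θ = 0.0174482 m².
Substituting r = 0.0486 m, L = 0.1402 m, θ = 75.2°: d²x/dθ² = +0.0029853 m.
a = ω²·d²x/dθ² = (363.7)²·(+0.0029853) = +394.83 m/s²;  |a| = 394.83 m/s².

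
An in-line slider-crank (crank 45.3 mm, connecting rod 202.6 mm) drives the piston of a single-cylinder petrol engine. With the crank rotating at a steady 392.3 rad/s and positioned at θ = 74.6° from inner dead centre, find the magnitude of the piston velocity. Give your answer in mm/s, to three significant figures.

ω = 392.3 rad/s
For an in-line slider-crank, x = r cosθ + √(L² − r² sin²θ), so v = −rω sinθ·[1 + r cosθ/√(L² − r² sin²θ)].
With r = 0.0453 m, L = 0.2026 m, θ = 74.6°: √(L² − r² sin²θ) = 0.19784 m.
v = −0.0453·392.3·0.96410·[1 + 0.0453·0.26556/0.19784] = -18.175 m/s.
|v| = 18.175 m/s = 18175 mm/s.

18200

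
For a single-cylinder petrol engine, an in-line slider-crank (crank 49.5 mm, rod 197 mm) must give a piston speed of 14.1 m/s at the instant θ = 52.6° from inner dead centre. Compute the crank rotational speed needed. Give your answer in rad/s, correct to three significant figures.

For an in-line slider-crank, |v_piston| = rω|sinθ|·[1 + r cosθ/√(L² − r² sin²θ)].
With r = 0.0495 m, L = 0.197 m, θ = 52.6°: the bracketed kinematic factor |dx/dθ| = 0.045448 m.
ω = v/|dx/dθ| = 14.1/0.045448 = 310.24 rad/s.

310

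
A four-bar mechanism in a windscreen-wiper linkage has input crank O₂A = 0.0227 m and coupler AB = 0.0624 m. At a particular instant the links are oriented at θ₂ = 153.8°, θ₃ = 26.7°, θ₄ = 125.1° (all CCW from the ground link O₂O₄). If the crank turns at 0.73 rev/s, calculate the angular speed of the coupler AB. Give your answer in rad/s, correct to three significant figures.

0.810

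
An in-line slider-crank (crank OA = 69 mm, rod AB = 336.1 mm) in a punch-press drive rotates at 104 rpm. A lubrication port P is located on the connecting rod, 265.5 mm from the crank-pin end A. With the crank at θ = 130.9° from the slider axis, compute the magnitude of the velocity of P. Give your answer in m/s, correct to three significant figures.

ω = 10.89 rad/s.  Crank-pin speed |V_A| = rω = 0.75147 m/s, perpendicular to OA.
Rod angle: sinφ = −(r/L) sinθ ⇒ φ = -8.927°; ω_rod = −rω cosθ/√(L²−r²sin²θ) = +1.4819 rad/s.
V_P = V_A + ω_rod × AP, with AP = 0.2655 m along the rod.
Components: V_Px = −rω sinθ − a·ω_rod·sinφ = -0.50695 m/s;  V_Py = rω cosθ + a·ω_rod·cosφ = -0.10335 m/s.
|V_P| = √(V_Px² + V_Py²) = 0.51738 m/s.

0.517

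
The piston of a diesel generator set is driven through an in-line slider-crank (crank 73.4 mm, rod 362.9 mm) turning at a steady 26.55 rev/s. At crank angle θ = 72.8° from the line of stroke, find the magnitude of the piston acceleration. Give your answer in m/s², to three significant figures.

ω = 2π·26.5 = 166.8 rad/s
x(θ) = r cosθ + √(L² − r² sin²θ); with ω constant, a = ω²·d²x/dθ².
d²x/dθ² = −r cosθ − r²(cos2θ)/√u − r⁴ sin²2θ/(4u^{3/2}),  u = L² − r² sin²θ = 0.12678 m².
Substituting r = 0.0734 m, L = 0.3629 m, θ = 72.8°: d²x/dθ² = -0.0092715 m.
a = ω²·d²x/dθ² = (166.8)²·(-0.0092715) = -258.01 m/s²;  |a| = 258.01 m/s².

258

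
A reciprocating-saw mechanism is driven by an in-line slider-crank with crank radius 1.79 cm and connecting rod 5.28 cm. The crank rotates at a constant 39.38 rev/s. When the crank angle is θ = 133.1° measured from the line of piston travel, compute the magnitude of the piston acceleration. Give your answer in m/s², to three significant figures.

ω = 2π·39.4 = 247.4 rad/s
x(θ) = r cosθ + √(L² − r² sin²θ); with ω constant, a = ω²·d²x/dθ².
d²x/dθ² = −r cosθ − r²(cos2θ)/√u − r⁴ sin²2θ/(4u^{3/2}),  u = L² − r² sin²θ = 0.00261702 m².
Substituting r = 0.0179 m, L = 0.0528 m, θ = 133.1°: d²x/dθ² = +0.012455 m.
a = ω²·d²x/dθ² = (247.4)²·(+0.012455) = +762.52 m/s²;  |a| = 762.52 m/s².

763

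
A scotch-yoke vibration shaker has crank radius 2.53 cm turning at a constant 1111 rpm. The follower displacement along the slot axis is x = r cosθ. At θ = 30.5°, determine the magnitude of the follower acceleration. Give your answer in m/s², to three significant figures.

ω = 116.3 rad/s (from 1111 rpm).
x = r cosθ ⇒ ẍ = −rω² cosθ (ω constant).
|a| = rω²|cosθ| = 0.0253·(116.3)²·|cos 30.5°| = 295.07 m/s².

295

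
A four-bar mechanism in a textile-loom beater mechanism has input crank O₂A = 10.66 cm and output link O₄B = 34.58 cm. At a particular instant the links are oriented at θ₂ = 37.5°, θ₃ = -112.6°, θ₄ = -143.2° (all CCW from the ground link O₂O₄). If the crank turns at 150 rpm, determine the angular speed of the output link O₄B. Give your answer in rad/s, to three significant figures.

ω₂ = 15.71 rad/s (from 150 rpm).
Differentiating the loop-closure r₂e^{iθ₂}+r₃e^{iθ₃}=r₁+r₄e^{iθ₄} gives r₂ω₂e^{iθ₂}+r₃ω₃e^{iθ₃}=r₄ω₄e^{iθ₄}.
Eliminating the other unknown: ω₄ = r₂ω₂ sin(θ₂−θ₃) / [r₄ sin(θ₄−θ₃)].
Numerator sine = +0.49849; denominator sine = -0.50904.
Result = 0.1066·15.71·(+0.49849) / (0.3458·(-0.50904)) = -4.7419 rad/s; magnitude 4.7419 rad/s.

4.74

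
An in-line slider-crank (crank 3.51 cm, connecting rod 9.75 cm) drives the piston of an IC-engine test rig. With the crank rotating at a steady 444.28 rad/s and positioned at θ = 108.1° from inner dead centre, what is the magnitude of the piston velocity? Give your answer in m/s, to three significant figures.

13.1

ω = 444.3 rad/s
For an in-line slider-crank, x = r cosθ + √(L² − r² sin²θ), so v = −rω sinθ·[1 + r cosθ/√(L² − r² sin²θ)].
With r = 0.0351 m, L = 0.0975 m, θ = 108.1°: √(L² − r² sin²θ) = 0.091614 m.
v = −0.0351·444.3·0.95052·[1 + 0.0351·-0.31068/0.091614] = -13.058 m/s.
|v| = 13.058 m/s.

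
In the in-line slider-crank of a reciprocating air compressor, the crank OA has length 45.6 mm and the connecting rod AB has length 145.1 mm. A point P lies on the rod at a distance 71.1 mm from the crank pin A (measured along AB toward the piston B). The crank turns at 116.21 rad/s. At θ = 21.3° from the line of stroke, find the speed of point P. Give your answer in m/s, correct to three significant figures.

3.35

ω = 116.2 rad/s.  Crank-pin speed |V_A| = rω = 5.2992 m/s, perpendicular to OA.
Rod angle: sinφ = −(r/L) sinθ ⇒ φ = -6.555°; ω_rod = −rω cosθ/√(L²−r²sin²θ) = -34.25 rad/s.
V_P = V_A + ω_rod × AP, with AP = 0.0711 m along the rod.
Components: V_Px = −rω sinθ − a·ω_rod·sinφ = -2.2029 m/s;  V_Py = rω cosθ + a·ω_rod·cosφ = +2.5179 m/s.
|V_P| = √(V_Px² + V_Py²) = 3.3456 m/s.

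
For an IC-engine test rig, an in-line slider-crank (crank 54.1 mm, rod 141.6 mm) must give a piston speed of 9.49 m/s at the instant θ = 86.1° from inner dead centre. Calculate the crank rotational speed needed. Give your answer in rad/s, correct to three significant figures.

For an in-line slider-crank, |v_piston| = rω|sinθ|·[1 + r cosθ/√(L² − r² sin²θ)].
With r = 0.0541 m, L = 0.1416 m, θ = 86.1°: the bracketed kinematic factor |dx/dθ| = 0.055492 m.
ω = v/|dx/dθ| = 9.49/0.055492 = 171.02 rad/s.

171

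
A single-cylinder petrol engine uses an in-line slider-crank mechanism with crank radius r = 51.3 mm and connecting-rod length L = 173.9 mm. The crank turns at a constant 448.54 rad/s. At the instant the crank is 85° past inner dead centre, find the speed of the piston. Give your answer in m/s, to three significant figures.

ω = 448.5 rad/s
For an in-line slider-crank, x = r cosθ + √(L² − r² sin²θ), so v = −rω sinθ·[1 + r cosθ/√(L² − r² sin²θ)].
With r = 0.0513 m, L = 0.1739 m, θ = 85°: √(L² − r² sin²θ) = 0.16622 m.
v = −0.0513·448.5·0.99619·[1 + 0.0513·0.08716/0.16622] = -23.539 m/s.
|v| = 23.539 m/s.

23.5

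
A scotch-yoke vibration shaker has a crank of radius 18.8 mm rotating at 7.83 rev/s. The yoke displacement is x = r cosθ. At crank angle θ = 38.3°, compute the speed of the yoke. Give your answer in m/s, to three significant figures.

0.573

ω = 49.2 rad/s (from 7.83 rev/s).
x = r cosθ ⇒ ẋ = −rω sinθ.
|v| = rω|sinθ| = 0.0188·49.2·|sin 38.3°| = 0.57324 m/s.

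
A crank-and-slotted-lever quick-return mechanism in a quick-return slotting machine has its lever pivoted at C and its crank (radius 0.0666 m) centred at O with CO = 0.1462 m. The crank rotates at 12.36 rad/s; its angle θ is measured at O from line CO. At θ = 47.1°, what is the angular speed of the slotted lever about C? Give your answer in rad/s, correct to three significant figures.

3.50

ω = 12.36 rad/s
Crank pin A relative to C: A = (d + r cosθ, r sinθ); lever angle φ = atan2(r sinθ, d + r cosθ).
Differentiating tanφ: φ̇ = rω(d cosθ + r)/(d² + r² + 2dr cosθ).
d² + r² + 2dr cosθ = |CA|² = 0.0390662 m²;  d cosθ + r = +0.16612 m.
|ω_lever| = |0.0666·12.36·+0.16612| / 0.0390662 = 3.5004 rad/s.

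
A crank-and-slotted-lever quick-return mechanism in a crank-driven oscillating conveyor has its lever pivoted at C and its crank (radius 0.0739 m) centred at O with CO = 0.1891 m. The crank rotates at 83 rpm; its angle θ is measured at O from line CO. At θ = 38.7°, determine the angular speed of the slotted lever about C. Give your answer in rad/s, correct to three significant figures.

2.26

ω = 8.692 rad/s (from 83 rpm).
Crank pin A relative to C: A = (d + r cosθ, r sinθ); lever angle φ = atan2(r sinθ, d + r cosθ).
Differentiating tanφ: φ̇ = rω(d cosθ + r)/(d² + r² + 2dr cosθ).
d² + r² + 2dr cosθ = |CA|² = 0.0630323 m²;  d cosθ + r = +0.22148 m.
|ω_lever| = |0.0739·8.692·+0.22148| / 0.0630323 = 2.2569 rad/s.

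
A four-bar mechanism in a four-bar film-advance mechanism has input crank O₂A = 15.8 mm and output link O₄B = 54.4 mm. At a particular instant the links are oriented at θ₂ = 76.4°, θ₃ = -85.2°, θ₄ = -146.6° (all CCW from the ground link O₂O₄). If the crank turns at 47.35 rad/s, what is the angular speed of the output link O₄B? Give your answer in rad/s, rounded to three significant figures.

ω₂ = 47.35 rad/s
Differentiating the loop-closure r₂e^{iθ₂}+r₃e^{iθ₃}=r₁+r₄e^{iθ₄} gives r₂ω₂e^{iθ₂}+r₃ω₃e^{iθ₃}=r₄ω₄e^{iθ₄}.
Eliminating the other unknown: ω₄ = r₂ω₂ sin(θ₂−θ₃) / [r₄ sin(θ₄−θ₃)].
Numerator sine = +0.31565; denominator sine = -0.87798.
Result = 0.0158·47.35·(+0.31565) / (0.0544·(-0.87798)) = -4.9442 rad/s; magnitude 4.9442 rad/s.

4.94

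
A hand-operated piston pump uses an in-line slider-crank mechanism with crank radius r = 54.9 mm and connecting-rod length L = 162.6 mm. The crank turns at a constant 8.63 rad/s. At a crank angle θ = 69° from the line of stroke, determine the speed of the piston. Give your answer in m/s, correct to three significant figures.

0.499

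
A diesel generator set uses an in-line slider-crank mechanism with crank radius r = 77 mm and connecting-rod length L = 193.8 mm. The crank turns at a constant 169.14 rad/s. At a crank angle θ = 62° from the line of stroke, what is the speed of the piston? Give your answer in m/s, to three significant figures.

13.8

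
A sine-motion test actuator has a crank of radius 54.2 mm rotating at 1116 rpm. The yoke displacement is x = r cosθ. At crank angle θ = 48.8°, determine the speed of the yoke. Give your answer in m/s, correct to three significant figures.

4.77

ω = 116.9 rad/s (from 1116 rpm).
x = r cosθ ⇒ ẋ = −rω sinθ.
|v| = rω|sinθ| = 0.0542·116.9·|sin 48.8°| = 4.766 m/s.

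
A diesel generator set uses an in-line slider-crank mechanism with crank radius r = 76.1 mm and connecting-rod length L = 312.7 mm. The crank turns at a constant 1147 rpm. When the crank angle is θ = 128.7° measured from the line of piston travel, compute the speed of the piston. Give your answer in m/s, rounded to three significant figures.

6.03

ω = 2π·1147/60 = 120.1 rad/s
For an in-line slider-crank, x = r cosθ + √(L² − r² sin²θ), so v = −rω sinθ·[1 + r cosθ/√(L² − r² sin²θ)].
With r = 0.0761 m, L = 0.3127 m, θ = 128.7°: √(L² − r² sin²θ) = 0.30701 m.
v = −0.0761·120.1·0.78043·[1 + 0.0761·-0.62524/0.30701] = -6.028 m/s.
|v| = 6.028 m/s.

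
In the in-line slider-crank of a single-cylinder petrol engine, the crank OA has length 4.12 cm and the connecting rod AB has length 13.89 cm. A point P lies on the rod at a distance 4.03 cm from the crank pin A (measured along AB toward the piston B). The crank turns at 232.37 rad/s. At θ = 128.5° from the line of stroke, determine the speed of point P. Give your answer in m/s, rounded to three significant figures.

8.25

ω = 232.4 rad/s.  Crank-pin speed |V_A| = rω = 9.5736 m/s, perpendicular to OA.
Rod angle: sinφ = −(r/L) sinθ ⇒ φ = -13.423°; ω_rod = −rω cosθ/√(L²−r²sin²θ) = +44.112 rad/s.
V_P = V_A + ω_rod × AP, with AP = 0.0403 m along the rod.
Components: V_Px = −rω sinθ − a·ω_rod·sinφ = -7.0797 m/s;  V_Py = rω cosθ + a·ω_rod·cosφ = -4.2306 m/s.
|V_P| = √(V_Px² + V_Py²) = 8.2475 m/s.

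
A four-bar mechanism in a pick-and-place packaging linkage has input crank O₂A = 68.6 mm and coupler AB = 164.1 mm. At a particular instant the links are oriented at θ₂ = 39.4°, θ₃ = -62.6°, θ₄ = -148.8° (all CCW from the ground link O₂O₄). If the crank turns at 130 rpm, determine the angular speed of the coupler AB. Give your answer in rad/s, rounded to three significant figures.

ω₂ = 13.61 rad/s (from 130 rpm).
Differentiating the loop-closure r₂e^{iθ₂}+r₃e^{iθ₃}=r₁+r₄e^{iθ₄} gives r₂ω₂e^{iθ₂}+r₃ω₃e^{iθ₃}=r₄ω₄e^{iθ₄}.
Eliminating the other unknown: ω₃ = r₂ω₂ sin(θ₄−θ₂) / [r₃ sin(θ₃−θ₄)].
Numerator sine = +0.14263; denominator sine = +0.99780.
Result = 0.0686·13.61·(+0.14263) / (0.1641·(+0.99780)) = +0.81349 rad/s; magnitude 0.81349 rad/s.

0.813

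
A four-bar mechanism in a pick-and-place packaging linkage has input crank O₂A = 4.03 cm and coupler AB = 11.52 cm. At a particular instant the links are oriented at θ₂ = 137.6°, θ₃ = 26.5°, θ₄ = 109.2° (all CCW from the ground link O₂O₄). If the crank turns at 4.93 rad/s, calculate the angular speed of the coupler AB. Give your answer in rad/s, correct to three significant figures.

0.827

ω₂ = 4.93 rad/s
Differentiating the loop-closure r₂e^{iθ₂}+r₃e^{iθ₃}=r₁+r₄e^{iθ₄} gives r₂ω₂e^{iθ₂}+r₃ω₃e^{iθ₃}=r₄ω₄e^{iθ₄}.
Eliminating the other unknown: ω₃ = r₂ω₂ sin(θ₄−θ₂) / [r₃ sin(θ₃−θ₄)].
Numerator sine = -0.47562; denominator sine = -0.99189.
Result = 0.0403·4.93·(-0.47562) / (0.1152·(-0.99189)) = +0.82699 rad/s; magnitude 0.82699 rad/s.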